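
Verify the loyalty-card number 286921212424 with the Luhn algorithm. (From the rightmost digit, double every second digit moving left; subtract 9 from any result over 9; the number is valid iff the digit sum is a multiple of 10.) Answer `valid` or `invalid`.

valid

From the right, keep odd positions and double even positions (subtract 9 from any doubled value over 9):
  doubled (positions 2,4,...): 4 4 4 4 3 4 → sum 23
  kept (positions 1,3,...): 4 4 1 1 9 8 → sum 27
Total = 50.
50 mod 10 = 0, so the number is valid.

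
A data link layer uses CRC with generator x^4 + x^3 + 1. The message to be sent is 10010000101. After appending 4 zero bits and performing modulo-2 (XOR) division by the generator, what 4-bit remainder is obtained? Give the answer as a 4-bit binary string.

0111

Append 4 zeros: 100100001010000. Divide by 11001 (XOR where the leading bit is 1):
  pos 0: 10010 XOR 11001 = 01011
  pos 1: 10110 XOR 11001 = 01111
  pos 2: 11110 XOR 11001 = 00111
  pos 4: 11101 XOR 11001 = 00100
  pos 6: 10001 XOR 11001 = 01000
  pos 7: 10000 XOR 11001 = 01001
  pos 8: 10010 XOR 11001 = 01011
  pos 9: 10110 XOR 11001 = 01111
  pos 10: 11110 XOR 11001 = 00111
Remainder (last 4 bits) = 0111. This is the CRC / FCS.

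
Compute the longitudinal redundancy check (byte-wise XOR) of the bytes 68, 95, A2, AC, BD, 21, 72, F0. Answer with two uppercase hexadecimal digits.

ED

XOR the bytes together:
  start with 0x68
  0x68 ⊕ 0x95 = 0xFD
  0xFD ⊕ 0xA2 = 0x5F
  0x5F ⊕ 0xAC = 0xF3
  0xF3 ⊕ 0xBD = 0x4E
  0x4E ⊕ 0x21 = 0x6F
  0x6F ⊕ 0x72 = 0x1D
  0x1D ⊕ 0xF0 = 0xED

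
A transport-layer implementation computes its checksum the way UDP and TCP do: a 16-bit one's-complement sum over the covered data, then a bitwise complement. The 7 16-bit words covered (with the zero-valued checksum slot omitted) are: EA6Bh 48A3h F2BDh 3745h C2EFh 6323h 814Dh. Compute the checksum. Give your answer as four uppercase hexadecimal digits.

One's-complement addition (fold any carry out of bit 15 back into bit 0):
  0xEA6B + 0x48A3 = 0x1330E → wrap carry → 0x330F
  0x330F + 0xF2BD = 0x125CC → wrap carry → 0x25CD
  0x25CD + 0x3745 = 0x05D12
  0x5D12 + 0xC2EF = 0x12001 → wrap carry → 0x2002
  0x2002 + 0x6323 = 0x08325
  0x8325 + 0x814D = 0x10472 → wrap carry → 0x0473
One's-complement sum = 0x0473.
Checksum = ~0x0473 & 0xFFFF = 0xFB8C.

FB8C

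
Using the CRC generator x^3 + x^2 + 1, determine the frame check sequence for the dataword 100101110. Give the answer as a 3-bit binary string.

111

Append 3 zeros: 100101110000. Divide by 1101 (XOR where the leading bit is 1):
  pos 0: 1001 XOR 1101 = 0100
  pos 1: 1000 XOR 1101 = 0101
  pos 2: 1011 XOR 1101 = 0110
  pos 3: 1101 XOR 1101 = 0000
  pos 7: 1000 XOR 1101 = 0101
  pos 8: 1010 XOR 1101 = 0111
Remainder (last 3 bits) = 111. This is the CRC / FCS.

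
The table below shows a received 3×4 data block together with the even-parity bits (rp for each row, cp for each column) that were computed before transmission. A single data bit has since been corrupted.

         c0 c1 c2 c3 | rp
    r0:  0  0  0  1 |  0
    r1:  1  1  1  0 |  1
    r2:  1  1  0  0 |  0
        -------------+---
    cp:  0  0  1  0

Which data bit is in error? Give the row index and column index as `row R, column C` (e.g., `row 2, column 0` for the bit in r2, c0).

row 0, column 3

Recompute each row's even parity and compare to rp:
  r0: data parity 1, sent rp 0 → mismatch
  r1: data parity 1, sent rp 1 → ok
  r2: data parity 0, sent rp 0 → ok
Recompute each column's even parity and compare to cp:
  c0: data parity 0, sent cp 0 → ok
  c1: data parity 0, sent cp 0 → ok
  c2: data parity 1, sent cp 1 → ok
  c3: data parity 1, sent cp 0 → mismatch
Exactly one row (r0) and one column (c3) fail → the flipped bit is at their intersection.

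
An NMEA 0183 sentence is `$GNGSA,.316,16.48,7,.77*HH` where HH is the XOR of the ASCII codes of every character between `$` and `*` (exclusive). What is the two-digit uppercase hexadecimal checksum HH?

7A

XOR the ASCII codes of the payload characters:
  'G' = 0x47 → acc = 0x47
  'N' = 0x4E → acc = 0x09
  'G' = 0x47 → acc = 0x4E
  'S' = 0x53 → acc = 0x1D
  'A' = 0x41 → acc = 0x5C
  ',' = 0x2C → acc = 0x70
  '.' = 0x2E → acc = 0x5E
  '3' = 0x33 → acc = 0x6D
  '1' = 0x31 → acc = 0x5C
  '6' = 0x36 → acc = 0x6A
  ',' = 0x2C → acc = 0x46
  '1' = 0x31 → acc = 0x77
  '6' = 0x36 → acc = 0x41
  '.' = 0x2E → acc = 0x6F
  '4' = 0x34 → acc = 0x5B
  '8' = 0x38 → acc = 0x63
  ',' = 0x2C → acc = 0x4F
  '7' = 0x37 → acc = 0x78
  ',' = 0x2C → acc = 0x54
  '.' = 0x2E → acc = 0x7A
  '7' = 0x37 → acc = 0x4D
  '7' = 0x37 → acc = 0x7A
Checksum = 0x7A.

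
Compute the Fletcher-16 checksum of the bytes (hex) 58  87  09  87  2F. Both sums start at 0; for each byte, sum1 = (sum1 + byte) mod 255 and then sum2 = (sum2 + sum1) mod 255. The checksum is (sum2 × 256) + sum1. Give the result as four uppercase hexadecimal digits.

Running sums (mod 255):
  after byte 0 (58): sum1=88, sum2=88
  after byte 1 (87): sum1=223, sum2=56
  after byte 2 (09): sum1=232, sum2=33
  after byte 3 (87): sum1=112, sum2=145
  after byte 4 (2F): sum1=159, sum2=49
Checksum = sum2·256 + sum1 = 49·256 + 159 = 12703 = 0x319F.

319F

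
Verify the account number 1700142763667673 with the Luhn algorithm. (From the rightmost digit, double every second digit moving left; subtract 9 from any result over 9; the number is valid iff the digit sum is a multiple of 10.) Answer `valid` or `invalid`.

valid

From the right, keep odd positions and double even positions (subtract 9 from any doubled value over 9):
  doubled (positions 2,4,...): 5 5 3 3 4 2 0 2 → sum 24
  kept (positions 1,3,...): 3 6 6 3 7 4 0 7 → sum 36
Total = 60.
60 mod 10 = 0, so the number is valid.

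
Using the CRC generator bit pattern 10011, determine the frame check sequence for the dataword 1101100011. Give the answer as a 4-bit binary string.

1010

Append 4 zeros: 11011000110000. Divide by 10011 (XOR where the leading bit is 1):
  pos 0: 11011 XOR 10011 = 01000
  pos 1: 10000 XOR 10011 = 00011
  pos 4: 11001 XOR 10011 = 01010
  pos 5: 10101 XOR 10011 = 00110
  pos 7: 11000 XOR 10011 = 01011
  pos 8: 10110 XOR 10011 = 00101
Remainder (last 4 bits) = 1010. This is the CRC / FCS.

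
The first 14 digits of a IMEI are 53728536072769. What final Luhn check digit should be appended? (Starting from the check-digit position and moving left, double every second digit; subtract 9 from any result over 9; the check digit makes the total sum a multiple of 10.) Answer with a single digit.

6

Partial digits right→left: 9 6 7 2 7 0 6 3 5 8 2 7 3 5
Double every second digit counting from the check-digit position (so the 1st, 3rd, 5th, ... of the partial from the right).
  doubled (with −9 where >9): 9 5 5 3 1 4 6 → sum 33
  kept as-is: 6 2 0 3 8 7 5 → sum 31
Total = 33 + 31 = 64.
Check digit = (10 − (64 mod 10)) mod 10 = 6.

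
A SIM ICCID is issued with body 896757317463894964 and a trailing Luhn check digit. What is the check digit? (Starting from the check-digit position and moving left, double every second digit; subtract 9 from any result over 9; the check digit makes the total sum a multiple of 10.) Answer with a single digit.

6

Partial digits right→left: 4 6 9 4 9 8 3 6 4 7 1 3 7 5 7 6 9 8
Double every second digit counting from the check-digit position (so the 1st, 3rd, 5th, ... of the partial from the right).
  doubled (with −9 where >9): 8 9 9 6 8 2 5 5 9 → sum 61
  kept as-is: 6 4 8 6 7 3 5 6 8 → sum 53
Total = 61 + 53 = 114.
Check digit = (10 − (114 mod 10)) mod 10 = 6.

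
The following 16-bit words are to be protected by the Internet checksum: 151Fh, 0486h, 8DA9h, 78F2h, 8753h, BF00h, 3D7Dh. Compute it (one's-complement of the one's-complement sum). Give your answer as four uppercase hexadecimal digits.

5BED

One's-complement addition (fold any carry out of bit 15 back into bit 0):
  0x151F + 0x0486 = 0x019A5
  0x19A5 + 0x8DA9 = 0x0A74E
  0xA74E + 0x78F2 = 0x12040 → wrap carry → 0x2041
  0x2041 + 0x8753 = 0x0A794
  0xA794 + 0xBF00 = 0x16694 → wrap carry → 0x6695
  0x6695 + 0x3D7D = 0x0A412
One's-complement sum = 0xA412.
Checksum = ~0xA412 & 0xFFFF = 0x5BED.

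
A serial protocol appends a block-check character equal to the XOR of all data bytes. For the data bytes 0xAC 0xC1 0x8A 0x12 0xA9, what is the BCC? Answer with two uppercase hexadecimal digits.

XOR the bytes together:
  start with 0xAC
  0xAC ⊕ 0xC1 = 0x6D
  0x6D ⊕ 0x8A = 0xE7
  0xE7 ⊕ 0x12 = 0xF5
  0xF5 ⊕ 0xA9 = 0x5C

5C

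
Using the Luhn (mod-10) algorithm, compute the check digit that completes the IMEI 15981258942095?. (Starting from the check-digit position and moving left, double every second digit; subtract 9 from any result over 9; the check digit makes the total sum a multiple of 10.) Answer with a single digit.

6

Partial digits right→left: 5 9 0 2 4 9 8 5 2 1 8 9 5 1
Double every second digit counting from the check-digit position (so the 1st, 3rd, 5th, ... of the partial from the right).
  doubled (with −9 where >9): 1 0 8 7 4 7 1 → sum 28
  kept as-is: 9 2 9 5 1 9 1 → sum 36
Total = 28 + 36 = 64.
Check digit = (10 − (64 mod 10)) mod 10 = 6.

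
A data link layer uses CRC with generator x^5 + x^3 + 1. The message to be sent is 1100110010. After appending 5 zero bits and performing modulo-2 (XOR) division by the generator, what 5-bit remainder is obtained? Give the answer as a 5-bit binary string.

Append 5 zeros: 110011001000000. Divide by 101001 (XOR where the leading bit is 1):
  pos 0: 110011 XOR 101001 = 011010
  pos 1: 110100 XOR 101001 = 011101
  pos 2: 111010 XOR 101001 = 010011
  pos 3: 100111 XOR 101001 = 001110
  pos 5: 111000 XOR 101001 = 010001
  pos 6: 100010 XOR 101001 = 001011
  pos 8: 101100 XOR 101001 = 000101
Remainder (last 5 bits) = 01010. This is the CRC / FCS.

01010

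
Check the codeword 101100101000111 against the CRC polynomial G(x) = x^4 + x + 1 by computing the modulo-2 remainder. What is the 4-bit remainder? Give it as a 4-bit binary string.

0110

Modulo-2 division of 101100101000111 by 10011:
  pos 0: 10110 XOR 10011 = 00101
  pos 2: 10101 XOR 10011 = 00110
  pos 4: 11001 XOR 10011 = 01010
  pos 5: 10100 XOR 10011 = 00111
  pos 7: 11100 XOR 10011 = 01111
  pos 8: 11111 XOR 10011 = 01100
  pos 9: 11001 XOR 10011 = 01010
  pos 10: 10101 XOR 10011 = 00110
Remainder = 0110 (nonzero — an error is detected).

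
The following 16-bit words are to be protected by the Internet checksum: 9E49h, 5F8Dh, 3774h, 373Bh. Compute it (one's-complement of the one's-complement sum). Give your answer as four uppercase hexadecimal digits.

9379

One's-complement addition (fold any carry out of bit 15 back into bit 0):
  0x9E49 + 0x5F8D = 0x0FDD6
  0xFDD6 + 0x3774 = 0x1354A → wrap carry → 0x354B
  0x354B + 0x373B = 0x06C86
One's-complement sum = 0x6C86.
Checksum = ~0x6C86 & 0xFFFF = 0x9379.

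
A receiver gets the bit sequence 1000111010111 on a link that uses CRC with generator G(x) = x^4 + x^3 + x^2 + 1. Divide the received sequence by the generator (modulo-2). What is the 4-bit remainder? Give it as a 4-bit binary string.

0000

Modulo-2 division of 1000111010111 by 11101:
  pos 0: 10001 XOR 11101 = 01100
  pos 1: 11001 XOR 11101 = 00100
  pos 3: 10010 XOR 11101 = 01111
  pos 4: 11111 XOR 11101 = 00010
  pos 7: 10011 XOR 11101 = 01110
  pos 8: 11101 XOR 11101 = 00000
Remainder = 0000 (zero — the frame passes the CRC check).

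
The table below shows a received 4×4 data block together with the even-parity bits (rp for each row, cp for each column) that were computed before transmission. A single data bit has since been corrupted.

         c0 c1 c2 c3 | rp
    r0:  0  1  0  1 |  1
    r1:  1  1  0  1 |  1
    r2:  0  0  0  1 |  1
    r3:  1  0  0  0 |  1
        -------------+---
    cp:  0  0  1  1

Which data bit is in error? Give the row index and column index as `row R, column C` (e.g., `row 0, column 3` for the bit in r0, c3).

Recompute each row's even parity and compare to rp:
  r0: data parity 0, sent rp 1 → mismatch
  r1: data parity 1, sent rp 1 → ok
  r2: data parity 1, sent rp 1 → ok
  r3: data parity 1, sent rp 1 → ok
Recompute each column's even parity and compare to cp:
  c0: data parity 0, sent cp 0 → ok
  c1: data parity 0, sent cp 0 → ok
  c2: data parity 0, sent cp 1 → mismatch
  c3: data parity 1, sent cp 1 → ok
Exactly one row (r0) and one column (c2) fail → the flipped bit is at their intersection.

row 0, column 2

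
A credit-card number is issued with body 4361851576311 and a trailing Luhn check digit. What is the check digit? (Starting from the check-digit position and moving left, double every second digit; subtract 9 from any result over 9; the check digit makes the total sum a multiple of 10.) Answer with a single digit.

Partial digits right→left: 1 1 3 6 7 5 1 5 8 1 6 3 4
Double every second digit counting from the check-digit position (so the 1st, 3rd, 5th, ... of the partial from the right).
  doubled (with −9 where >9): 2 6 5 2 7 3 8 → sum 33
  kept as-is: 1 6 5 5 1 3 → sum 21
Total = 33 + 21 = 54.
Check digit = (10 − (54 mod 10)) mod 10 = 6.

6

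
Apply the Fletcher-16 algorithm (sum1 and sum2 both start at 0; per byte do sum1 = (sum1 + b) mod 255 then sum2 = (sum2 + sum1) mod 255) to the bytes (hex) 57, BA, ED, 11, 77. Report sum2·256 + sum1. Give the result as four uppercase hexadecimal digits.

Running sums (mod 255):
  after byte 0 (57): sum1=87, sum2=87
  after byte 1 (BA): sum1=18, sum2=105
  after byte 2 (ED): sum1=0, sum2=105
  after byte 3 (11): sum1=17, sum2=122
  after byte 4 (77): sum1=136, sum2=3
Checksum = sum2·256 + sum1 = 3·256 + 136 = 904 = 0x0388.

0388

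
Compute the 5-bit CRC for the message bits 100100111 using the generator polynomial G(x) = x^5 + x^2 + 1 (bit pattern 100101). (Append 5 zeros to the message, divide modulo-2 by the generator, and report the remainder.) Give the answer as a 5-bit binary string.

10110

Append 5 zeros: 10010011100000. Divide by 100101 (XOR where the leading bit is 1):
  pos 0: 100100 XOR 100101 = 000001
  pos 5: 111100 XOR 100101 = 011001
  pos 6: 110010 XOR 100101 = 010111
  pos 7: 101110 XOR 100101 = 001011
Remainder (last 5 bits) = 10110. This is the CRC / FCS.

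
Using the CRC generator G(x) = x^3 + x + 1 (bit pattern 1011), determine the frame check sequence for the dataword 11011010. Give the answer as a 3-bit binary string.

Append 3 zeros: 11011010000. Divide by 1011 (XOR where the leading bit is 1):
  pos 0: 1101 XOR 1011 = 0110
  pos 1: 1101 XOR 1011 = 0110
  pos 2: 1100 XOR 1011 = 0111
  pos 3: 1111 XOR 1011 = 0100
  pos 4: 1000 XOR 1011 = 0011
  pos 6: 1100 XOR 1011 = 0111
  pos 7: 1110 XOR 1011 = 0101
Remainder (last 3 bits) = 101. This is the CRC / FCS.

101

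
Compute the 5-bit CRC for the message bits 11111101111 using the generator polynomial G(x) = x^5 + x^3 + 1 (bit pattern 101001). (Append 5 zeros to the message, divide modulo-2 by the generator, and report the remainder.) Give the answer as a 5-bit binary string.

11110

Append 5 zeros: 1111110111100000. Divide by 101001 (XOR where the leading bit is 1):
  pos 0: 111111 XOR 101001 = 010110
  pos 1: 101100 XOR 101001 = 000101
  pos 4: 101111 XOR 101001 = 000110
  pos 7: 110100 XOR 101001 = 011101
  pos 8: 111010 XOR 101001 = 010011
  pos 9: 100110 XOR 101001 = 001111
Remainder (last 5 bits) = 11110. This is the CRC / FCS.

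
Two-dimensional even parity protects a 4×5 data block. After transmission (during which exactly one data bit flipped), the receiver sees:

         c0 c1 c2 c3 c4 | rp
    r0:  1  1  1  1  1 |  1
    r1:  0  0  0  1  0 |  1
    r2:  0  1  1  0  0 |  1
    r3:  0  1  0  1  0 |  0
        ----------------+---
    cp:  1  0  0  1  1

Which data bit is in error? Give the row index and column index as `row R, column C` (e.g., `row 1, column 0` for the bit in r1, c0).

row 2, column 1

Recompute each row's even parity and compare to rp:
  r0: data parity 1, sent rp 1 → ok
  r1: data parity 1, sent rp 1 → ok
  r2: data parity 0, sent rp 1 → mismatch
  r3: data parity 0, sent rp 0 → ok
Recompute each column's even parity and compare to cp:
  c0: data parity 1, sent cp 1 → ok
  c1: data parity 1, sent cp 0 → mismatch
  c2: data parity 0, sent cp 0 → ok
  c3: data parity 1, sent cp 1 → ok
  c4: data parity 1, sent cp 1 → ok
Exactly one row (r2) and one column (c1) fail → the flipped bit is at their intersection.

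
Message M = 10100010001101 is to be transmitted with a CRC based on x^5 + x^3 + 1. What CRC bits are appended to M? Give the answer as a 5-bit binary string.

Append 5 zeros: 1010001000110100000. Divide by 101001 (XOR where the leading bit is 1):
  pos 0: 101000 XOR 101001 = 000001
  pos 5: 110001 XOR 101001 = 011000
  pos 6: 110001 XOR 101001 = 011000
  pos 7: 110000 XOR 101001 = 011001
  pos 8: 110011 XOR 101001 = 011010
  pos 9: 110100 XOR 101001 = 011101
  pos 10: 111010 XOR 101001 = 010011
  pos 11: 100110 XOR 101001 = 001111
  pos 13: 111100 XOR 101001 = 010101
Remainder (last 5 bits) = 10101. This is the CRC / FCS.

10101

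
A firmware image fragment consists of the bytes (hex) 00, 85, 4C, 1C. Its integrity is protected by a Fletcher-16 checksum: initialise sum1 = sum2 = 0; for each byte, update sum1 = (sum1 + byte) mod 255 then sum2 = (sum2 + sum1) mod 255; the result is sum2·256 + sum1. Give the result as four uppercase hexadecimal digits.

45ED

Running sums (mod 255):
  after byte 0 (00): sum1=0, sum2=0
  after byte 1 (85): sum1=133, sum2=133
  after byte 2 (4C): sum1=209, sum2=87
  after byte 3 (1C): sum1=237, sum2=69
Checksum = sum2·256 + sum1 = 69·256 + 237 = 17901 = 0x45ED.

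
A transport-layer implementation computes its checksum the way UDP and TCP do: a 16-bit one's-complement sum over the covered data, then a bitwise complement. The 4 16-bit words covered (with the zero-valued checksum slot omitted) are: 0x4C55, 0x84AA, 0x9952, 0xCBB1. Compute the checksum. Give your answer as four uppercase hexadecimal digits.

C9FB

One's-complement addition (fold any carry out of bit 15 back into bit 0):
  0x4C55 + 0x84AA = 0x0D0FF
  0xD0FF + 0x9952 = 0x16A51 → wrap carry → 0x6A52
  0x6A52 + 0xCBB1 = 0x13603 → wrap carry → 0x3604
One's-complement sum = 0x3604.
Checksum = ~0x3604 & 0xFFFF = 0xC9FB.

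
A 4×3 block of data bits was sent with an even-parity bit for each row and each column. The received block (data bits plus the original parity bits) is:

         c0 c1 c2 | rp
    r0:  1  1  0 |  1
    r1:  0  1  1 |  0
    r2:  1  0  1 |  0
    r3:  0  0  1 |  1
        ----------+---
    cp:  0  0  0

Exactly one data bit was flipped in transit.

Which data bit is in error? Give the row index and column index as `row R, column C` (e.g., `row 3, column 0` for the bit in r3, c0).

Recompute each row's even parity and compare to rp:
  r0: data parity 0, sent rp 1 → mismatch
  r1: data parity 0, sent rp 0 → ok
  r2: data parity 0, sent rp 0 → ok
  r3: data parity 1, sent rp 1 → ok
Recompute each column's even parity and compare to cp:
  c0: data parity 0, sent cp 0 → ok
  c1: data parity 0, sent cp 0 → ok
  c2: data parity 1, sent cp 0 → mismatch
Exactly one row (r0) and one column (c2) fail → the flipped bit is at their intersection.

row 0, column 2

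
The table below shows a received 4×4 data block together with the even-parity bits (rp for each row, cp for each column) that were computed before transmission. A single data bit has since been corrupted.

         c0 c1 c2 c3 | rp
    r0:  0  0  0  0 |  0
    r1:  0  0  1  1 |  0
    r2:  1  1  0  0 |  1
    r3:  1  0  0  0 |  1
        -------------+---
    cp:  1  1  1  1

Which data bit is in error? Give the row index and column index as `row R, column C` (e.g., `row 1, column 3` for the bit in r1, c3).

row 2, column 0

Recompute each row's even parity and compare to rp:
  r0: data parity 0, sent rp 0 → ok
  r1: data parity 0, sent rp 0 → ok
  r2: data parity 0, sent rp 1 → mismatch
  r3: data parity 1, sent rp 1 → ok
Recompute each column's even parity and compare to cp:
  c0: data parity 0, sent cp 1 → mismatch
  c1: data parity 1, sent cp 1 → ok
  c2: data parity 1, sent cp 1 → ok
  c3: data parity 1, sent cp 1 → ok
Exactly one row (r2) and one column (c0) fail → the flipped bit is at their intersection.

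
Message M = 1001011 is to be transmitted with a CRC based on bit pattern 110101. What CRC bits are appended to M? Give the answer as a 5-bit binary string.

10010

Append 5 zeros: 100101100000. Divide by 110101 (XOR where the leading bit is 1):
  pos 0: 100101 XOR 110101 = 010000
  pos 1: 100001 XOR 110101 = 010100
  pos 2: 101000 XOR 110101 = 011101
  pos 3: 111010 XOR 110101 = 001111
  pos 5: 111100 XOR 110101 = 001001
Remainder (last 5 bits) = 10010. This is the CRC / FCS.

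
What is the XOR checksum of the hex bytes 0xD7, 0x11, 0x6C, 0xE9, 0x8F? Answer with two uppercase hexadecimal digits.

XOR the bytes together:
  start with 0xD7
  0xD7 ⊕ 0x11 = 0xC6
  0xC6 ⊕ 0x6C = 0xAA
  0xAA ⊕ 0xE9 = 0x43
  0x43 ⊕ 0x8F = 0xCC

CC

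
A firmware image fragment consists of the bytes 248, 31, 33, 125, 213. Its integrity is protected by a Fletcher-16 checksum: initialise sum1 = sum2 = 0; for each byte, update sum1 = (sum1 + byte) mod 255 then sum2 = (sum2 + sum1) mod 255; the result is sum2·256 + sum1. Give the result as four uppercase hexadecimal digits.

8D8C

Running sums (mod 255):
  after byte 0 (248): sum1=248, sum2=248
  after byte 1 (31): sum1=24, sum2=17
  after byte 2 (33): sum1=57, sum2=74
  after byte 3 (125): sum1=182, sum2=1
  after byte 4 (213): sum1=140, sum2=141
Checksum = sum2·256 + sum1 = 141·256 + 140 = 36236 = 0x8D8C.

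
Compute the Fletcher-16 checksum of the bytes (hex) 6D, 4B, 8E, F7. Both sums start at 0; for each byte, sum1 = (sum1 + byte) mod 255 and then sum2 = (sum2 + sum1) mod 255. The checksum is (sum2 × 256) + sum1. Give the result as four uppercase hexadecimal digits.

Running sums (mod 255):
  after byte 0 (6D): sum1=109, sum2=109
  after byte 1 (4B): sum1=184, sum2=38
  after byte 2 (8E): sum1=71, sum2=109
  after byte 3 (F7): sum1=63, sum2=172
Checksum = sum2·256 + sum1 = 172·256 + 63 = 44095 = 0xAC3F.

AC3F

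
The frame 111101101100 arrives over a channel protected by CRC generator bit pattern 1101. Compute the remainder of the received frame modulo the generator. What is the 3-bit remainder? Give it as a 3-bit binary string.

Modulo-2 division of 111101101100 by 1101:
  pos 0: 1111 XOR 1101 = 0010
  pos 2: 1001 XOR 1101 = 0100
  pos 3: 1001 XOR 1101 = 0100
  pos 4: 1000 XOR 1101 = 0101
  pos 5: 1011 XOR 1101 = 0110
  pos 6: 1101 XOR 1101 = 0000
Remainder = 000 (zero — the frame passes the CRC check).

000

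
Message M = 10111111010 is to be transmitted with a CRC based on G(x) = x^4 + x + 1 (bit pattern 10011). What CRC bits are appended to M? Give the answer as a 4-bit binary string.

Append 4 zeros: 101111110100000. Divide by 10011 (XOR where the leading bit is 1):
  pos 0: 10111 XOR 10011 = 00100
  pos 2: 10011 XOR 10011 = 00000
  pos 7: 10100 XOR 10011 = 00111
  pos 9: 11100 XOR 10011 = 01111
  pos 10: 11110 XOR 10011 = 01101
Remainder (last 4 bits) = 1101. This is the CRC / FCS.

1101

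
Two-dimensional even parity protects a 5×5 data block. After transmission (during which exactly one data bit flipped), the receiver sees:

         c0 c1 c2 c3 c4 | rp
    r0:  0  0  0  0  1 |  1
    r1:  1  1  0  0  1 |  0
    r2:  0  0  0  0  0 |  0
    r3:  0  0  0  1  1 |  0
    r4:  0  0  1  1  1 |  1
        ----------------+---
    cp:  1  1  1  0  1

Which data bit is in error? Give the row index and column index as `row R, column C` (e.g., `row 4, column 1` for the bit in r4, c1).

row 1, column 4

Recompute each row's even parity and compare to rp:
  r0: data parity 1, sent rp 1 → ok
  r1: data parity 1, sent rp 0 → mismatch
  r2: data parity 0, sent rp 0 → ok
  r3: data parity 0, sent rp 0 → ok
  r4: data parity 1, sent rp 1 → ok
Recompute each column's even parity and compare to cp:
  c0: data parity 1, sent cp 1 → ok
  c1: data parity 1, sent cp 1 → ok
  c2: data parity 1, sent cp 1 → ok
  c3: data parity 0, sent cp 0 → ok
  c4: data parity 0, sent cp 1 → mismatch
Exactly one row (r1) and one column (c4) fail → the flipped bit is at their intersection.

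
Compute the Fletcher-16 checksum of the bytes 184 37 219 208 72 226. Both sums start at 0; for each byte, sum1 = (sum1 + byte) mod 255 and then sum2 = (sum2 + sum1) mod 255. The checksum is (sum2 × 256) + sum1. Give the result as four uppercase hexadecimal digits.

63B5

Running sums (mod 255):
  after byte 0 (184): sum1=184, sum2=184
  after byte 1 (37): sum1=221, sum2=150
  after byte 2 (219): sum1=185, sum2=80
  after byte 3 (208): sum1=138, sum2=218
  after byte 4 (72): sum1=210, sum2=173
  after byte 5 (226): sum1=181, sum2=99
Checksum = sum2·256 + sum1 = 99·256 + 181 = 25525 = 0x63B5.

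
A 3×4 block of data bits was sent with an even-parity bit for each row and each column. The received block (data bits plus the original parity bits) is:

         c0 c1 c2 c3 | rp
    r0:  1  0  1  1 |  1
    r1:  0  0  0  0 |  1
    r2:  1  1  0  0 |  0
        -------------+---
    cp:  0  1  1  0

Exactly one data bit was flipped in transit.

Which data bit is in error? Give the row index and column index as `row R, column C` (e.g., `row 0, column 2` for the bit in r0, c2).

Recompute each row's even parity and compare to rp:
  r0: data parity 1, sent rp 1 → ok
  r1: data parity 0, sent rp 1 → mismatch
  r2: data parity 0, sent rp 0 → ok
Recompute each column's even parity and compare to cp:
  c0: data parity 0, sent cp 0 → ok
  c1: data parity 1, sent cp 1 → ok
  c2: data parity 1, sent cp 1 → ok
  c3: data parity 1, sent cp 0 → mismatch
Exactly one row (r1) and one column (c3) fail → the flipped bit is at their intersection.

row 1, column 3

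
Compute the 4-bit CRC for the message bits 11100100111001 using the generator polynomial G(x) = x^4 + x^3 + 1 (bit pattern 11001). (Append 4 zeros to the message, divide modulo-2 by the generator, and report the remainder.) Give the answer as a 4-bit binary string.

Append 4 zeros: 111001001110010000. Divide by 11001 (XOR where the leading bit is 1):
  pos 0: 11100 XOR 11001 = 00101
  pos 2: 10110 XOR 11001 = 01111
  pos 3: 11110 XOR 11001 = 00111
  pos 5: 11111 XOR 11001 = 00110
  pos 7: 11010 XOR 11001 = 00011
  pos 10: 11010 XOR 11001 = 00011
  pos 13: 11000 XOR 11001 = 00001
Remainder (last 4 bits) = 0001. This is the CRC / FCS.

0001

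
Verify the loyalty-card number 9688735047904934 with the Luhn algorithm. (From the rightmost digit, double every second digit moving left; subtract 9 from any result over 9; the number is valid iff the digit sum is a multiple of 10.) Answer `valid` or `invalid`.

valid

From the right, keep odd positions and double even positions (subtract 9 from any doubled value over 9):
  doubled (positions 2,4,...): 6 8 9 8 1 5 7 9 → sum 53
  kept (positions 1,3,...): 4 9 0 7 0 3 8 6 → sum 37
Total = 90.
90 mod 10 = 0, so the number is valid.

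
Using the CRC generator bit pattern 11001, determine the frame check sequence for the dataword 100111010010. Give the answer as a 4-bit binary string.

0000

Append 4 zeros: 1001110100100000. Divide by 11001 (XOR where the leading bit is 1):
  pos 0: 10011 XOR 11001 = 01010
  pos 1: 10101 XOR 11001 = 01100
  pos 2: 11000 XOR 11001 = 00001
  pos 6: 11001 XOR 11001 = 00000
Remainder (last 4 bits) = 0000. This is the CRC / FCS.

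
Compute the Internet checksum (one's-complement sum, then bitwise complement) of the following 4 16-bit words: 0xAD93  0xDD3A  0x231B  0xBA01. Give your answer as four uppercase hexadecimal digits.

9814

One's-complement addition (fold any carry out of bit 15 back into bit 0):
  0xAD93 + 0xDD3A = 0x18ACD → wrap carry → 0x8ACE
  0x8ACE + 0x231B = 0x0ADE9
  0xADE9 + 0xBA01 = 0x167EA → wrap carry → 0x67EB
One's-complement sum = 0x67EB.
Checksum = ~0x67EB & 0xFFFF = 0x9814.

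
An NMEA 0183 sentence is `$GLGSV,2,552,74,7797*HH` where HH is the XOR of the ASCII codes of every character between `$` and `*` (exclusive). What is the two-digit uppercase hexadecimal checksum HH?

44

XOR the ASCII codes of the payload characters:
  'G' = 0x47 → acc = 0x47
  'L' = 0x4C → acc = 0x0B
  'G' = 0x47 → acc = 0x4C
  'S' = 0x53 → acc = 0x1F
  'V' = 0x56 → acc = 0x49
  ',' = 0x2C → acc = 0x65
  '2' = 0x32 → acc = 0x57
  ',' = 0x2C → acc = 0x7B
  '5' = 0x35 → acc = 0x4E
  '5' = 0x35 → acc = 0x7B
  '2' = 0x32 → acc = 0x49
  ',' = 0x2C → acc = 0x65
  '7' = 0x37 → acc = 0x52
  '4' = 0x34 → acc = 0x66
  ',' = 0x2C → acc = 0x4A
  '7' = 0x37 → acc = 0x7D
  '7' = 0x37 → acc = 0x4A
  '9' = 0x39 → acc = 0x73
  '7' = 0x37 → acc = 0x44
Checksum = 0x44.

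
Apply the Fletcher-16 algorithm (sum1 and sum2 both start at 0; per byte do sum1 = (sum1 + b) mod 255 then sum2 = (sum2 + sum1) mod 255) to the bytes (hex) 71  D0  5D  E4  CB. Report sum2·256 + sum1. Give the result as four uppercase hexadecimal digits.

2850

Running sums (mod 255):
  after byte 0 (71): sum1=113, sum2=113
  after byte 1 (D0): sum1=66, sum2=179
  after byte 2 (5D): sum1=159, sum2=83
  after byte 3 (E4): sum1=132, sum2=215
  after byte 4 (CB): sum1=80, sum2=40
Checksum = sum2·256 + sum1 = 40·256 + 80 = 10320 = 0x2850.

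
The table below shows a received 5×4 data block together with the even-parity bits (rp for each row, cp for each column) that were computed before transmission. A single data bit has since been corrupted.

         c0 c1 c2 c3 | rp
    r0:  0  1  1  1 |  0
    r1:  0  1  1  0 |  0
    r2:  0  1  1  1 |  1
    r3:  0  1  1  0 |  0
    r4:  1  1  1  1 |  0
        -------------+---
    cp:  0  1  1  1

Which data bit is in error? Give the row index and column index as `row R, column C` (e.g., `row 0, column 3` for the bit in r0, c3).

Recompute each row's even parity and compare to rp:
  r0: data parity 1, sent rp 0 → mismatch
  r1: data parity 0, sent rp 0 → ok
  r2: data parity 1, sent rp 1 → ok
  r3: data parity 0, sent rp 0 → ok
  r4: data parity 0, sent rp 0 → ok
Recompute each column's even parity and compare to cp:
  c0: data parity 1, sent cp 0 → mismatch
  c1: data parity 1, sent cp 1 → ok
  c2: data parity 1, sent cp 1 → ok
  c3: data parity 1, sent cp 1 → ok
Exactly one row (r0) and one column (c0) fail → the flipped bit is at their intersection.

row 0, column 0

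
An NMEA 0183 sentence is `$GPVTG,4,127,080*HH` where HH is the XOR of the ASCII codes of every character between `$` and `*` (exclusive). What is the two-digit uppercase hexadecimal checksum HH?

XOR the ASCII codes of the payload characters:
  'G' = 0x47 → acc = 0x47
  'P' = 0x50 → acc = 0x17
  'V' = 0x56 → acc = 0x41
  'T' = 0x54 → acc = 0x15
  'G' = 0x47 → acc = 0x52
  ',' = 0x2C → acc = 0x7E
  '4' = 0x34 → acc = 0x4A
  ',' = 0x2C → acc = 0x66
  '1' = 0x31 → acc = 0x57
  '2' = 0x32 → acc = 0x65
  '7' = 0x37 → acc = 0x52
  ',' = 0x2C → acc = 0x7E
  '0' = 0x30 → acc = 0x4E
  '8' = 0x38 → acc = 0x76
  '0' = 0x30 → acc = 0x46
Checksum = 0x46.

46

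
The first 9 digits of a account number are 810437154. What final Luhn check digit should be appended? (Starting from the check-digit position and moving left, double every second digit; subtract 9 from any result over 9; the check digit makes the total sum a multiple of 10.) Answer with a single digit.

Partial digits right→left: 4 5 1 7 3 4 0 1 8
Double every second digit counting from the check-digit position (so the 1st, 3rd, 5th, ... of the partial from the right).
  doubled (with −9 where >9): 8 2 6 0 7 → sum 23
  kept as-is: 5 7 4 1 → sum 17
Total = 23 + 17 = 40.
Check digit = (10 − (40 mod 10)) mod 10 = 0.

0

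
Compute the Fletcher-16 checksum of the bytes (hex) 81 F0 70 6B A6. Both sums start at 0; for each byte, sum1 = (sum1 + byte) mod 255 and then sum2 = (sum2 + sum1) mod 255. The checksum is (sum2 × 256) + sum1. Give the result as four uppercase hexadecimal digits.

1AF4

Running sums (mod 255):
  after byte 0 (81): sum1=129, sum2=129
  after byte 1 (F0): sum1=114, sum2=243
  after byte 2 (70): sum1=226, sum2=214
  after byte 3 (6B): sum1=78, sum2=37
  after byte 4 (A6): sum1=244, sum2=26
Checksum = sum2·256 + sum1 = 26·256 + 244 = 6900 = 0x1AF4.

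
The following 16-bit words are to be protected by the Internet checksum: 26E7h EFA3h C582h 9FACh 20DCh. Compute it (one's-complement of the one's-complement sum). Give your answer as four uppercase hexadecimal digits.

6369

One's-complement addition (fold any carry out of bit 15 back into bit 0):
  0x26E7 + 0xEFA3 = 0x1168A → wrap carry → 0x168B
  0x168B + 0xC582 = 0x0DC0D
  0xDC0D + 0x9FAC = 0x17BB9 → wrap carry → 0x7BBA
  0x7BBA + 0x20DC = 0x09C96
One's-complement sum = 0x9C96.
Checksum = ~0x9C96 & 0xFFFF = 0x6369.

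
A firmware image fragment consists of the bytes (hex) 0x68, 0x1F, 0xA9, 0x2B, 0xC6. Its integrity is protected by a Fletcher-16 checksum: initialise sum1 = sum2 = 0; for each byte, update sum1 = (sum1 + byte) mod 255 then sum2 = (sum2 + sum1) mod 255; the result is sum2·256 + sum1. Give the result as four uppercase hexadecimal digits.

Running sums (mod 255):
  after byte 0 (0x68): sum1=104, sum2=104
  after byte 1 (0x1F): sum1=135, sum2=239
  after byte 2 (0xA9): sum1=49, sum2=33
  after byte 3 (0x2B): sum1=92, sum2=125
  after byte 4 (0xC6): sum1=35, sum2=160
Checksum = sum2·256 + sum1 = 160·256 + 35 = 40995 = 0xA023.

A023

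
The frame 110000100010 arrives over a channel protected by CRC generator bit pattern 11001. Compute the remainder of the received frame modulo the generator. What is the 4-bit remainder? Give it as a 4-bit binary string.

1110

Modulo-2 division of 110000100010 by 11001:
  pos 0: 11000 XOR 11001 = 00001
  pos 4: 10100 XOR 11001 = 01101
  pos 5: 11010 XOR 11001 = 00011
Remainder = 1110 (nonzero — an error is detected).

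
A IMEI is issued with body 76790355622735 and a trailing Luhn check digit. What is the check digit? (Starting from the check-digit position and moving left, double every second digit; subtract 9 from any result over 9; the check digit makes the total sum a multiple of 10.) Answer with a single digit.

1

Partial digits right→left: 5 3 7 2 2 6 5 5 3 0 9 7 6 7
Double every second digit counting from the check-digit position (so the 1st, 3rd, 5th, ... of the partial from the right).
  doubled (with −9 where >9): 1 5 4 1 6 9 3 → sum 29
  kept as-is: 3 2 6 5 0 7 7 → sum 30
Total = 29 + 30 = 59.
Check digit = (10 − (59 mod 10)) mod 10 = 1.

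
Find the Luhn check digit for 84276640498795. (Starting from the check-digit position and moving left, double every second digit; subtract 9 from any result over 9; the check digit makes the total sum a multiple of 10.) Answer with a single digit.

8

Partial digits right→left: 5 9 7 8 9 4 0 4 6 6 7 2 4 8
Double every second digit counting from the check-digit position (so the 1st, 3rd, 5th, ... of the partial from the right).
  doubled (with −9 where >9): 1 5 9 0 3 5 8 → sum 31
  kept as-is: 9 8 4 4 6 2 8 → sum 41
Total = 31 + 41 = 72.
Check digit = (10 − (72 mod 10)) mod 10 = 8.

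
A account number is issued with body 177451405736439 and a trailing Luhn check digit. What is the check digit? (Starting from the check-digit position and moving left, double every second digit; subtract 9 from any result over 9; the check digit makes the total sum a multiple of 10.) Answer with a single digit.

2

Partial digits right→left: 9 3 4 6 3 7 5 0 4 1 5 4 7 7 1
Double every second digit counting from the check-digit position (so the 1st, 3rd, 5th, ... of the partial from the right).
  doubled (with −9 where >9): 9 8 6 1 8 1 5 2 → sum 40
  kept as-is: 3 6 7 0 1 4 7 → sum 28
Total = 40 + 28 = 68.
Check digit = (10 − (68 mod 10)) mod 10 = 2.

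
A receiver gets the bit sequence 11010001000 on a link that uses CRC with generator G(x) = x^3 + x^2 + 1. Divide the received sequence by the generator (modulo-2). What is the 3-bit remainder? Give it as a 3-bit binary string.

101

Modulo-2 division of 11010001000 by 1101:
  pos 0: 1101 XOR 1101 = 0000
  pos 7: 1000 XOR 1101 = 0101
Remainder = 101 (nonzero — an error is detected).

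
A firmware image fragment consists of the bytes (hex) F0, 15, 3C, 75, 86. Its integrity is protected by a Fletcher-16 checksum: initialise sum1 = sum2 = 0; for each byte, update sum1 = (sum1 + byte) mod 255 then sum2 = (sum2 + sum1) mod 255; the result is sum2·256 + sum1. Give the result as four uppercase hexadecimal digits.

2F3E

Running sums (mod 255):
  after byte 0 (F0): sum1=240, sum2=240
  after byte 1 (15): sum1=6, sum2=246
  after byte 2 (3C): sum1=66, sum2=57
  after byte 3 (75): sum1=183, sum2=240
  after byte 4 (86): sum1=62, sum2=47
Checksum = sum2·256 + sum1 = 47·256 + 62 = 12094 = 0x2F3E.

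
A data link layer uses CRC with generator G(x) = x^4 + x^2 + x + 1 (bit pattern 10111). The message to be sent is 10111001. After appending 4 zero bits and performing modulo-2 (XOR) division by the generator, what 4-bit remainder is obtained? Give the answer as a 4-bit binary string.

Append 4 zeros: 101110010000. Divide by 10111 (XOR where the leading bit is 1):
  pos 0: 10111 XOR 10111 = 00000
  pos 7: 10000 XOR 10111 = 00111
Remainder (last 4 bits) = 0111. This is the CRC / FCS.

0111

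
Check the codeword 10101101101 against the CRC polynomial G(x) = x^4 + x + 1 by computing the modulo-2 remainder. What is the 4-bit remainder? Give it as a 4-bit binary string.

Modulo-2 division of 10101101101 by 10011:
  pos 0: 10101 XOR 10011 = 00110
  pos 2: 11010 XOR 10011 = 01001
  pos 3: 10011 XOR 10011 = 00000
Remainder = 0101 (nonzero — an error is detected).

0101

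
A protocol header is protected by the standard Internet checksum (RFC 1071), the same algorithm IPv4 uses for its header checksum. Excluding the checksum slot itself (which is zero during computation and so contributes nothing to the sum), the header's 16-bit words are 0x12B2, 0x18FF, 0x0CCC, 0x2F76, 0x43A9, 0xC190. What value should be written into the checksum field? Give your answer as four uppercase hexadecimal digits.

92D2

One's-complement addition (fold any carry out of bit 15 back into bit 0):
  0x12B2 + 0x18FF = 0x02BB1
  0x2BB1 + 0x0CCC = 0x0387D
  0x387D + 0x2F76 = 0x067F3
  0x67F3 + 0x43A9 = 0x0AB9C
  0xAB9C + 0xC190 = 0x16D2C → wrap carry → 0x6D2D
One's-complement sum = 0x6D2D.
Checksum = ~0x6D2D & 0xFFFF = 0x92D2.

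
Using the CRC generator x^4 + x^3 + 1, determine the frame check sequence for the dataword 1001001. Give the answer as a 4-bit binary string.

0100

Append 4 zeros: 10010010000. Divide by 11001 (XOR where the leading bit is 1):
  pos 0: 10010 XOR 11001 = 01011
  pos 1: 10110 XOR 11001 = 01111
  pos 2: 11111 XOR 11001 = 00110
  pos 4: 11000 XOR 11001 = 00001
Remainder (last 4 bits) = 0100. This is the CRC / FCS.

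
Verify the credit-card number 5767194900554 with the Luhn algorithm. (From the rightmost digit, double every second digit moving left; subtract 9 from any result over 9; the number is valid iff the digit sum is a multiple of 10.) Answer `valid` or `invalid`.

invalid

From the right, keep odd positions and double even positions (subtract 9 from any doubled value over 9):
  doubled (positions 2,4,...): 1 0 9 9 5 5 → sum 29
  kept (positions 1,3,...): 4 5 0 4 1 6 5 → sum 25
Total = 54.
54 mod 10 = 4, so the number is invalid.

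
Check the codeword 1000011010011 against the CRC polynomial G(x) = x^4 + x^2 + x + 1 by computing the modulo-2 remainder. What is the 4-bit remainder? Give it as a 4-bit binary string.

Modulo-2 division of 1000011010011 by 10111:
  pos 0: 10000 XOR 10111 = 00111
  pos 2: 11111 XOR 10111 = 01000
  pos 3: 10000 XOR 10111 = 00111
  pos 5: 11110 XOR 10111 = 01001
  pos 6: 10010 XOR 10111 = 00101
  pos 8: 10111 XOR 10111 = 00000
Remainder = 0000 (zero — the frame passes the CRC check).

0000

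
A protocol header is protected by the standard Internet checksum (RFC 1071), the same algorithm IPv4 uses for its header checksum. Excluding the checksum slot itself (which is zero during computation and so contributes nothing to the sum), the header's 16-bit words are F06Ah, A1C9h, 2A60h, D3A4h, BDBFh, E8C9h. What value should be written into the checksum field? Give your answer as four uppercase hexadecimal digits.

C93C

One's-complement addition (fold any carry out of bit 15 back into bit 0):
  0xF06A + 0xA1C9 = 0x19233 → wrap carry → 0x9234
  0x9234 + 0x2A60 = 0x0BC94
  0xBC94 + 0xD3A4 = 0x19038 → wrap carry → 0x9039
  0x9039 + 0xBDBF = 0x14DF8 → wrap carry → 0x4DF9
  0x4DF9 + 0xE8C9 = 0x136C2 → wrap carry → 0x36C3
One's-complement sum = 0x36C3.
Checksum = ~0x36C3 & 0xFFFF = 0xC93C.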